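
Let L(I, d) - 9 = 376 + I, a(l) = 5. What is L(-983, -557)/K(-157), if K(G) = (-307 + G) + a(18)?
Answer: 598/459 ≈ 1.3028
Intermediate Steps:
L(I, d) = 385 + I (L(I, d) = 9 + (376 + I) = 385 + I)
K(G) = -302 + G (K(G) = (-307 + G) + 5 = -302 + G)
L(-983, -557)/K(-157) = (385 - 983)/(-302 - 157) = -598/(-459) = -598*(-1/459) = 598/459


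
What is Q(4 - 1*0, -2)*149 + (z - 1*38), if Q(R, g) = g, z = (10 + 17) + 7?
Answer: -302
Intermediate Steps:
z = 34 (z = 27 + 7 = 34)
Q(4 - 1*0, -2)*149 + (z - 1*38) = -2*149 + (34 - 1*38) = -298 + (34 - 38) = -298 - 4 = -302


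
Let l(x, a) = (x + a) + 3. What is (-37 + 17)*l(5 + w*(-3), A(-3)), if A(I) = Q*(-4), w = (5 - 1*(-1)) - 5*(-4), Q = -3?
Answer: 1160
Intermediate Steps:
w = 26 (w = (5 + 1) + 20 = 6 + 20 = 26)
A(I) = 12 (A(I) = -3*(-4) = 12)
l(x, a) = 3 + a + x (l(x, a) = (a + x) + 3 = 3 + a + x)
(-37 + 17)*l(5 + w*(-3), A(-3)) = (-37 + 17)*(3 + 12 + (5 + 26*(-3))) = -20*(3 + 12 + (5 - 78)) = -20*(3 + 12 - 73) = -20*(-58) = 1160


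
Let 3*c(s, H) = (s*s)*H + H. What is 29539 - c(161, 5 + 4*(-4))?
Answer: 373759/3 ≈ 1.2459e+5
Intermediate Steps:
c(s, H) = H/3 + H*s²/3 (c(s, H) = ((s*s)*H + H)/3 = (s²*H + H)/3 = (H*s² + H)/3 = (H + H*s²)/3 = H/3 + H*s²/3)
29539 - c(161, 5 + 4*(-4)) = 29539 - (5 + 4*(-4))*(1 + 161²)/3 = 29539 - (5 - 16)*(1 + 25921)/3 = 29539 - (-11)*25922/3 = 29539 - 1*(-285142/3) = 29539 + 285142/3 = 373759/3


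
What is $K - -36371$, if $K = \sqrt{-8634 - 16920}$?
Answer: $36371 + i \sqrt{25554} \approx 36371.0 + 159.86 i$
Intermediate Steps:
$K = i \sqrt{25554}$ ($K = \sqrt{-25554} = i \sqrt{25554} \approx 159.86 i$)
$K - -36371 = i \sqrt{25554} - -36371 = i \sqrt{25554} + 36371 = 36371 + i \sqrt{25554}$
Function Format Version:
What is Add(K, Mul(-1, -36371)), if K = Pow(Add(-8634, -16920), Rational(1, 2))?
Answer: Add(36371, Mul(I, Pow(25554, Rational(1, 2)))) ≈ Add(36371., Mul(159.86, I))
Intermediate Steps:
K = Mul(I, Pow(25554, Rational(1, 2))) (K = Pow(-25554, Rational(1, 2)) = Mul(I, Pow(25554, Rational(1, 2))) ≈ Mul(159.86, I))
Add(K, Mul(-1, -36371)) = Add(Mul(I, Pow(25554, Rational(1, 2))), Mul(-1, -36371)) = Add(Mul(I, Pow(25554, Rational(1, 2))), 36371) = Add(36371, Mul(I, Pow(25554, Rational(1, 2))))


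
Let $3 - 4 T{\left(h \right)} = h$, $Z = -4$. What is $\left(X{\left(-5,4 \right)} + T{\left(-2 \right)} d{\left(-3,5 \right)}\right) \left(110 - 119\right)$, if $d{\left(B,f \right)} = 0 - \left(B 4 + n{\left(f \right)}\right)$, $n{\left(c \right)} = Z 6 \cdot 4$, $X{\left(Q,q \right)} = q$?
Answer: $-1251$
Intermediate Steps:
$n{\left(c \right)} = -96$ ($n{\left(c \right)} = \left(-4\right) 6 \cdot 4 = \left(-24\right) 4 = -96$)
$d{\left(B,f \right)} = 96 - 4 B$ ($d{\left(B,f \right)} = 0 - \left(B 4 - 96\right) = 0 - \left(4 B - 96\right) = 0 - \left(-96 + 4 B\right) = 96 - 4 B$)
$T{\left(h \right)} = \frac{3}{4} - \frac{h}{4}$
$\left(X{\left(-5,4 \right)} + T{\left(-2 \right)} d{\left(-3,5 \right)}\right) \left(110 - 119\right) = \left(4 + \left(\frac{3}{4} - - \frac{1}{2}\right) \left(96 - -12\right)\right) \left(110 - 119\right) = \left(4 + \left(\frac{3}{4} + \frac{1}{2}\right) \left(96 + 12\right)\right) \left(-9\right) = \left(4 + \frac{5}{4} \cdot 108\right) \left(-9\right) = \left(4 + 135\right) \left(-9\right) = 139 \left(-9\right) = -1251$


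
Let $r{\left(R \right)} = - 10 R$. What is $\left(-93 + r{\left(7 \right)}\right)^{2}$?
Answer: $26569$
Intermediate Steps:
$\left(-93 + r{\left(7 \right)}\right)^{2} = \left(-93 - 70\right)^{2} = \left(-163\right)^{2} = 26569$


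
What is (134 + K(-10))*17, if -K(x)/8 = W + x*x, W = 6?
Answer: -12138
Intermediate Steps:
K(x) = -48 - 8*x² (K(x) = -8*(6 + x*x) = -8*(6 + x²) = -48 - 8*x²)
(134 + K(-10))*17 = (134 + (-48 - 8*(-10)²))*17 = (134 + (-48 - 8*100))*17 = (134 + (-48 - 800))*17 = (134 - 848)*17 = -714*17 = -12138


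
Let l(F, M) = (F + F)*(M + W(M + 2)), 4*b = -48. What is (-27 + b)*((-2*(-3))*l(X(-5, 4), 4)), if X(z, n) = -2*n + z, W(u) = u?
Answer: 60840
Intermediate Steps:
b = -12 (b = (¼)*(-48) = -12)
X(z, n) = z - 2*n
l(F, M) = 2*F*(2 + 2*M) (l(F, M) = (F + F)*(M + (M + 2)) = (2*F)*(M + (2 + M)) = (2*F)*(2 + 2*M) = 2*F*(2 + 2*M))
(-27 + b)*((-2*(-3))*l(X(-5, 4), 4)) = (-27 - 12)*((-2*(-3))*(4*(-5 - 2*4)*(1 + 4))) = -234*4*(-5 - 8)*5 = -234*4*(-13)*5 = -234*(-260) = -39*(-1560) = 60840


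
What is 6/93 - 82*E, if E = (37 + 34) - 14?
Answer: -144892/31 ≈ -4673.9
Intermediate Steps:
E = 57 (E = 71 - 14 = 57)
6/93 - 82*E = 6/93 - 82*57 = 6*(1/93) - 4674 = 2/31 - 4674 = -144892/31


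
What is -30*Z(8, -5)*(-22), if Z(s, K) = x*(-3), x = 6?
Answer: -11880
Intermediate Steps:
Z(s, K) = -18 (Z(s, K) = 6*(-3) = -18)
-30*Z(8, -5)*(-22) = -30*(-18)*(-22) = 540*(-22) = -11880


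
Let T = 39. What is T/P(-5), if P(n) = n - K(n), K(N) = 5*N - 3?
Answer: 39/23 ≈ 1.6957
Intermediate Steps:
K(N) = -3 + 5*N
P(n) = 3 - 4*n (P(n) = n - (-3 + 5*n) = n + (3 - 5*n) = 3 - 4*n)
T/P(-5) = 39/(3 - 4*(-5)) = 39/(3 + 20) = 39/23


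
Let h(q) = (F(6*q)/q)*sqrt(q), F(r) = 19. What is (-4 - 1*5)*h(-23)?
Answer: 171*I*sqrt(23)/23 ≈ 35.656*I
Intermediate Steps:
h(q) = 19/sqrt(q) (h(q) = (19/q)*sqrt(q) = 19/sqrt(q))
(-4 - 1*5)*h(-23) = (-4 - 1*5)*(19/sqrt(-23)) = (-4 - 5)*(19*(-I*sqrt(23)/23)) = -(-171)*I*sqrt(23)/23 = 171*I*sqrt(23)/23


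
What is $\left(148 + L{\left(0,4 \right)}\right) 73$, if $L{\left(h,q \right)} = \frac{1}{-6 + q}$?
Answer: $\frac{21535}{2} \approx 10768.0$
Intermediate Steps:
$\left(148 + L{\left(0,4 \right)}\right) 73 = \left(148 + \frac{1}{-6 + 4}\right) 73 = \left(148 + \frac{1}{-2}\right) 73 = \left(148 - \frac{1}{2}\right) 73 = \frac{295}{2} \cdot 73 = \frac{21535}{2}$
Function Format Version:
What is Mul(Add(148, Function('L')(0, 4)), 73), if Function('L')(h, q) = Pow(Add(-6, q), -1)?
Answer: Rational(21535, 2) ≈ 10768.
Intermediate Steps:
Mul(Add(148, Function('L')(0, 4)), 73) = Mul(Add(148, Pow(Add(-6, 4), -1)), 73) = Mul(Add(148, Pow(-2, -1)), 73) = Mul(Add(148, Rational(-1, 2)), 73) = Mul(Rational(295, 2), 73) = Rational(21535, 2)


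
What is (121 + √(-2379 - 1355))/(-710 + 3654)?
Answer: 121/2944 + I*√3734/2944 ≈ 0.041101 + 0.020756*I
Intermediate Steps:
(121 + √(-2379 - 1355))/(-710 + 3654) = (121 + √(-3734))/2944 = (121 + I*√3734)*(1/2944) = 121/2944 + I*√3734/2944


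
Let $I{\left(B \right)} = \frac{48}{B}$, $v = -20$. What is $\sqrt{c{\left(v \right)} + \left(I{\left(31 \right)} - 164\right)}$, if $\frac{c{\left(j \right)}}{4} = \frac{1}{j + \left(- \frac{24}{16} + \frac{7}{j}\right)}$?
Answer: $\frac{2 i \sqrt{7461728241}}{13547} \approx 12.753 i$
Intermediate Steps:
$c{\left(j \right)} = \frac{4}{- \frac{3}{2} + j + \frac{7}{j}}$ ($c{\left(j \right)} = \frac{4}{j + \left(- \frac{24}{16} + \frac{7}{j}\right)} = \frac{4}{j + \left(\left(-24\right) \frac{1}{16} + \frac{7}{j}\right)} = \frac{4}{j - \left(\frac{3}{2} - \frac{7}{j}\right)} = \frac{4}{- \frac{3}{2} + j + \frac{7}{j}}$)
$\sqrt{c{\left(v \right)} + \left(I{\left(31 \right)} - 164\right)} = \sqrt{8 \left(-20\right) \frac{1}{14 - -60 + 2 \left(-20\right)^{2}} - \left(164 - \frac{48}{31}\right)} = \sqrt{8 \left(-20\right) \frac{1}{14 + 60 + 2 \cdot 400} + \left(48 \cdot \frac{1}{31} - 164\right)} = \sqrt{8 \left(-20\right) \frac{1}{14 + 60 + 800} + \left(\frac{48}{31} - 164\right)} = \sqrt{8 \left(-20\right) \frac{1}{874} - \frac{5036}{31}} = \sqrt{- \frac{80}{437} - \frac{5036}{31}} = \sqrt{- \frac{2203212}{13547}} = \frac{2 i \sqrt{7461728241}}{13547}$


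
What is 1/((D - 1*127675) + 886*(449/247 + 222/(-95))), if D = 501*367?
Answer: 1235/68829194 ≈ 1.7943e-5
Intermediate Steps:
D = 183867
1/((D - 1*127675) + 886*(449/247 + 222/(-95))) = 1/((183867 - 1*127675) + 886*(449/247 + 222/(-95))) = 1/((183867 - 127675) + 886*(449*(1/247) + 222*(-1/95))) = 1/(56192 + 886*(449/247 - 222/95)) = 1/(56192 + 886*(-641/1235)) = 1/(56192 - 567926/1235) = 1/(68829194/1235) = 1235/68829194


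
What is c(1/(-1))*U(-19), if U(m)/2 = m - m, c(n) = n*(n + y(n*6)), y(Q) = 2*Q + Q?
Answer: 0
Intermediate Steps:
y(Q) = 3*Q
c(n) = 19*n² (c(n) = n*(n + 3*(n*6)) = n*(n + 3*(6*n)) = n*(n + 18*n) = n*(19*n) = 19*n²)
U(m) = 0 (U(m) = 2*(m - m) = 2*0 = 0)
c(1/(-1))*U(-19) = (19*(1/(-1))²)*0 = (19*(-1)²)*0 = (19*1)*0 = 19*0 = 0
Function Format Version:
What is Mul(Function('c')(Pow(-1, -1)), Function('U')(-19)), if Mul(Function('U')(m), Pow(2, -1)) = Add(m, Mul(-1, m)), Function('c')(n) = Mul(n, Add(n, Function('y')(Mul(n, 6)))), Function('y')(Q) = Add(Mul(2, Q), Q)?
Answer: 0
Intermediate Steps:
Function('y')(Q) = Mul(3, Q)
Function('c')(n) = Mul(19, Pow(n, 2)) (Function('c')(n) = Mul(n, Add(n, Mul(3, Mul(n, 6)))) = Mul(n, Add(n, Mul(3, Mul(6, n)))) = Mul(n, Add(n, Mul(18, n))) = Mul(n, Mul(19, n)) = Mul(19, Pow(n, 2)))
Function('U')(m) = 0 (Function('U')(m) = Mul(2, Add(m, Mul(-1, m))) = Mul(2, 0) = 0)
Mul(Function('c')(Pow(-1, -1)), Function('U')(-19)) = Mul(Mul(19, Pow(Pow(-1, -1), 2)), 0) = Mul(Mul(19, Pow(-1, 2)), 0) = Mul(Mul(19, 1), 0) = Mul(19, 0) = 0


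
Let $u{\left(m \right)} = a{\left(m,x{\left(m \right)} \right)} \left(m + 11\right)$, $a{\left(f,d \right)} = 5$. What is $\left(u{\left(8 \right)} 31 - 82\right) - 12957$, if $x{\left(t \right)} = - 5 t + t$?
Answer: $-10094$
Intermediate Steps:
$x{\left(t \right)} = - 4 t$
$u{\left(m \right)} = 55 + 5 m$ ($u{\left(m \right)} = 5 \left(m + 11\right) = 5 \left(11 + m\right) = 55 + 5 m$)
$\left(u{\left(8 \right)} 31 - 82\right) - 12957 = \left(\left(55 + 5 \cdot 8\right) 31 - 82\right) - 12957 = \left(\left(55 + 40\right) 31 - 82\right) - 12957 = \left(95 \cdot 31 - 82\right) - 12957 = \left(2945 - 82\right) - 12957 = 2863 - 12957 = -10094$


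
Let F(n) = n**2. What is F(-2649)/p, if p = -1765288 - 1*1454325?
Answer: -7017201/3219613 ≈ -2.1795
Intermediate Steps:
p = -3219613 (p = -1765288 - 1454325 = -3219613)
F(-2649)/p = (-2649)**2/(-3219613) = 7017201*(-1/3219613) = -7017201/3219613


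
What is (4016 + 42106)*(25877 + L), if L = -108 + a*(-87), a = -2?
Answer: 1196543046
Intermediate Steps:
L = 66 (L = -108 - 2*(-87) = -108 + 174 = 66)
(4016 + 42106)*(25877 + L) = (4016 + 42106)*(25877 + 66) = 46122*25943 = 1196543046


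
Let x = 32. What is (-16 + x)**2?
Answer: 256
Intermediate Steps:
(-16 + x)**2 = (-16 + 32)**2 = 16**2 = 256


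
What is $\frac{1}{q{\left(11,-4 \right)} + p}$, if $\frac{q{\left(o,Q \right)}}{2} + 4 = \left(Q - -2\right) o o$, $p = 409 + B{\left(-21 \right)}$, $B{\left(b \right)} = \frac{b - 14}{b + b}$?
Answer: $- \frac{6}{493} \approx -0.01217$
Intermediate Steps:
$B{\left(b \right)} = \frac{-14 + b}{2 b}$
$p = \frac{2459}{6}$ ($p = 409 + \frac{-14 - 21}{2 \left(-21\right)} = 409 + \frac{1}{2} \left(- \frac{1}{21}\right) \left(-35\right) = 409 + \frac{5}{6} = \frac{2459}{6} \approx 409.83$)
$q{\left(o,Q \right)} = -8 + 2 o^{2} \left(2 + Q\right)$ ($q{\left(o,Q \right)} = -8 + 2 \left(Q - -2\right) o o = -8 + 2 \left(Q + 2\right) o o = -8 + 2 \left(2 + Q\right) o o = -8 + 2 o \left(2 + Q\right) o = -8 + 2 o^{2} \left(2 + Q\right)$)
$\frac{1}{q{\left(11,-4 \right)} + p} = \frac{1}{\left(-8 + 4 \cdot 11^{2} + 2 \left(-4\right) 11^{2}\right) + \frac{2459}{6}} = \frac{1}{\left(-8 + 4 \cdot 121 + 2 \left(-4\right) 121\right) + \frac{2459}{6}} = \frac{1}{\left(-8 + 484 - 968\right) + \frac{2459}{6}} = \frac{1}{-492 + \frac{2459}{6}} = \frac{1}{- \frac{493}{6}} = - \frac{6}{493}$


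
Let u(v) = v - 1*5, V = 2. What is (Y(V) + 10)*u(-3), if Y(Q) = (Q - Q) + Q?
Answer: -96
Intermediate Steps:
u(v) = -5 + v (u(v) = v - 5 = -5 + v)
Y(Q) = Q (Y(Q) = 0 + Q = Q)
(Y(V) + 10)*u(-3) = (2 + 10)*(-5 - 3) = 12*(-8) = -96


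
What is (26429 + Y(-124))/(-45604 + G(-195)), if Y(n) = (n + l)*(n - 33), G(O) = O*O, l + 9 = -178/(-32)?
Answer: -742987/121264 ≈ -6.1270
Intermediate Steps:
l = -55/16 (l = -9 - 178/(-32) = -9 - 178*(-1/32) = -9 + 89/16 = -55/16 ≈ -3.4375)
G(O) = O²
Y(n) = (-33 + n)*(-55/16 + n) (Y(n) = (n - 55/16)*(n - 33) = (-55/16 + n)*(-33 + n) = (-33 + n)*(-55/16 + n))
(26429 + Y(-124))/(-45604 + G(-195)) = (26429 + (1815/16 + (-124)² - 583/16*(-124)))/(-45604 + (-195)²) = (26429 + (1815/16 + 15376 + 18073/4))/(-45604 + 38025) = (26429 + 320123/16)/(-7579) = (742987/16)*(-1/7579) = -742987/121264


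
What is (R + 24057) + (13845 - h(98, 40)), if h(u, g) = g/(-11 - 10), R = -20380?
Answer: 368002/21 ≈ 17524.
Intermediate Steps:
h(u, g) = -g/21 (h(u, g) = g/(-21) = g*(-1/21) = -g/21)
(R + 24057) + (13845 - h(98, 40)) = (-20380 + 24057) + (13845 - (-1)*40/21) = 3677 + (13845 - 1*(-40/21)) = 3677 + (13845 + 40/21) = 3677 + 290785/21 = 368002/21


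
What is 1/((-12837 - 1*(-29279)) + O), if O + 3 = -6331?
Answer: 1/10108 ≈ 9.8931e-5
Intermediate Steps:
O = -6334 (O = -3 - 6331 = -6334)
1/((-12837 - 1*(-29279)) + O) = 1/((-12837 - 1*(-29279)) - 6334) = 1/((-12837 + 29279) - 6334) = 1/(16442 - 6334) = 1/10108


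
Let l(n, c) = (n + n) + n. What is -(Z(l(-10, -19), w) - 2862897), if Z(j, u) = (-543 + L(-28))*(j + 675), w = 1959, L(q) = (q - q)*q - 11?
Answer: 3220227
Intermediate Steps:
L(q) = -11 (L(q) = 0*q - 11 = 0 - 11 = -11)
l(n, c) = 3*n (l(n, c) = 2*n + n = 3*n)
Z(j, u) = -373950 - 554*j (Z(j, u) = (-543 - 11)*(j + 675) = -554*(675 + j) = -373950 - 554*j)
-(Z(l(-10, -19), w) - 2862897) = -((-373950 - 1662*(-10)) - 2862897) = -((-373950 - 554*(-30)) - 2862897) = -((-373950 + 16620) - 2862897) = -(-357330 - 2862897) = -1*(-3220227) = 3220227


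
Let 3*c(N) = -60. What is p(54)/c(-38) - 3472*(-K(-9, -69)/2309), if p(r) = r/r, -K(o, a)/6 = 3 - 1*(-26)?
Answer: -12084869/46180 ≈ -261.69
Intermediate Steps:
c(N) = -20 (c(N) = (1/3)*(-60) = -20)
K(o, a) = -174 (K(o, a) = -6*(3 - 1*(-26)) = -6*(3 + 26) = -6*29 = -174)
p(r) = 1
p(54)/c(-38) - 3472*(-K(-9, -69)/2309) = 1/(-20) - 3472/((-2309/(-174))) = 1*(-1/20) - 3472/((-2309*(-1/174))) = -1/20 - 3472/2309/174 = -1/20 - 3472*174/2309 = -1/20 - 604128/2309 = -12084869/46180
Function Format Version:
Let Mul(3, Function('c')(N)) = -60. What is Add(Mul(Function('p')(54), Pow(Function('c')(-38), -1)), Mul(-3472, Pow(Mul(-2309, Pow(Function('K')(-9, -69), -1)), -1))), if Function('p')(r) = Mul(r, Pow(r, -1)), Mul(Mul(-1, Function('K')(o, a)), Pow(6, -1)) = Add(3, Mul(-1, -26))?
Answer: Rational(-12084869, 46180) ≈ -261.69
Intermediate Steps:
Function('c')(N) = -20 (Function('c')(N) = Mul(Rational(1, 3), -60) = -20)
Function('K')(o, a) = -174 (Function('K')(o, a) = Mul(-6, Add(3, Mul(-1, -26))) = Mul(-6, Add(3, 26)) = Mul(-6, 29) = -174)
Function('p')(r) = 1
Add(Mul(Function('p')(54), Pow(Function('c')(-38), -1)), Mul(-3472, Pow(Mul(-2309, Pow(Function('K')(-9, -69), -1)), -1))) = Add(Mul(1, Pow(-20, -1)), Mul(-3472, Pow(Mul(-2309, Pow(-174, -1)), -1))) = Add(Mul(1, Rational(-1, 20)), Mul(-3472, Pow(Mul(-2309, Rational(-1, 174)), -1))) = Add(Rational(-1, 20), Mul(-3472, Pow(Rational(2309, 174), -1))) = Add(Rational(-1, 20), Mul(-3472, Rational(174, 2309))) = Add(Rational(-1, 20), Rational(-604128, 2309)) = Rational(-12084869, 46180)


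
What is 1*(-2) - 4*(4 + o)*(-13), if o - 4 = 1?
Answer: 466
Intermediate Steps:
o = 5 (o = 4 + 1 = 5)
1*(-2) - 4*(4 + o)*(-13) = 1*(-2) - 4*(4 + 5)*(-13) = -2 - 4*9*(-13) = -2 - 36*(-13) = -2 + 468 = 466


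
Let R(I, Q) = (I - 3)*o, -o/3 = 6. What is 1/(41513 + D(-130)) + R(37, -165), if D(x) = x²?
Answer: -35748755/58413 ≈ -612.00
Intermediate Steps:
o = -18 (o = -3*6 = -18)
R(I, Q) = 54 - 18*I (R(I, Q) = (I - 3)*(-18) = (-3 + I)*(-18) = 54 - 18*I)
1/(41513 + D(-130)) + R(37, -165) = 1/(41513 + (-130)²) + (54 - 18*37) = 1/(41513 + 16900) + (54 - 666) = 1/58413 - 612 = -35748755/58413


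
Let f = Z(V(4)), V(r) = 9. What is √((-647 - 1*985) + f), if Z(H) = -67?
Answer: I*√1699 ≈ 41.219*I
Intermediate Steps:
f = -67
√((-647 - 1*985) + f) = √((-647 - 1*985) - 67) = √((-647 - 985) - 67) = √(-1632 - 67) = √(-1699) = I*√1699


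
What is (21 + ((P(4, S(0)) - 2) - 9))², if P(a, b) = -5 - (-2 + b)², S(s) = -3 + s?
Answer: 400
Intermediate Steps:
(21 + ((P(4, S(0)) - 2) - 9))² = (21 + (((-5 - (-2 + (-3 + 0))²) - 2) - 9))² = (21 + (((-5 - (-2 - 3)²) - 2) - 9))² = (21 + (((-5 - 1*(-5)²) - 2) - 9))² = (21 + (((-5 - 1*25) - 2) - 9))² = (21 + (((-5 - 25) - 2) - 9))² = (21 + ((-30 - 2) - 9))² = (21 + (-32 - 9))² = (21 - 41)² = (-20)² = 400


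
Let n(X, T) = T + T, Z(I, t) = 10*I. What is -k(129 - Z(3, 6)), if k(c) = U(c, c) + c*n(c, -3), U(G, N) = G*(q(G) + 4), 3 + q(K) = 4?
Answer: 99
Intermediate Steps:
q(K) = 1 (q(K) = -3 + 4 = 1)
U(G, N) = 5*G (U(G, N) = G*(1 + 4) = G*5 = 5*G)
n(X, T) = 2*T
k(c) = -c (k(c) = 5*c + c*(2*(-3)) = 5*c + c*(-6) = 5*c - 6*c = -c)
-k(129 - Z(3, 6)) = -(-1)*(129 - 10*3) = -(-1)*(129 - 1*30) = -(-1)*(129 - 30) = -(-1)*99 = -1*(-99) = 99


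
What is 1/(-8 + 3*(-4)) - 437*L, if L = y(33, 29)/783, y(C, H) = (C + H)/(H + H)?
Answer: -293647/454140 ≈ -0.64660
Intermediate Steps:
y(C, H) = (C + H)/(2*H) (y(C, H) = (C + H)/((2*H)) = (C + H)*(1/(2*H)) = (C + H)/(2*H))
L = 31/22707 (L = ((1/2)*(33 + 29)/29)/783 = ((1/2)*(1/29)*62)*(1/783) = (31/29)*(1/783) = 31/22707 ≈ 0.0013652)
1/(-8 + 3*(-4)) - 437*L = 1/(-8 + 3*(-4)) - 437*31/22707 = 1/(-8 - 12) - 13547/22707 = 1/(-20) - 13547/22707 = -1/20 - 13547/22707 = -293647/454140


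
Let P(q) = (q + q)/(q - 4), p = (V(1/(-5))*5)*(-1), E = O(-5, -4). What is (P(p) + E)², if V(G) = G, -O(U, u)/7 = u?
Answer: 6724/9 ≈ 747.11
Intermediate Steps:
O(U, u) = -7*u
E = 28 (E = -7*(-4) = 28)
p = 1 (p = (5/(-5))*(-1) = -⅕*5*(-1) = -1*(-1) = 1)
P(q) = 2*q/(-4 + q) (P(q) = (2*q)/(-4 + q) = 2*q/(-4 + q))
(P(p) + E)² = (2*1/(-4 + 1) + 28)² = (2*1/(-3) + 28)² = (2*1*(-⅓) + 28)² = (-⅔ + 28)² = (82/3)² = 6724/9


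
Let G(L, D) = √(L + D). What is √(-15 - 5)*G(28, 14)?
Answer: 2*I*√210 ≈ 28.983*I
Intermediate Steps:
G(L, D) = √(D + L)
√(-15 - 5)*G(28, 14) = √(-15 - 5)*√(14 + 28) = √(-20)*√42 = (2*I*√5)*√42 = 2*I*√210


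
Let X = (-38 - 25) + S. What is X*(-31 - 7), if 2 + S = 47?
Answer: 684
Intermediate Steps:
S = 45 (S = -2 + 47 = 45)
X = -18 (X = (-38 - 25) + 45 = -63 + 45 = -18)
X*(-31 - 7) = -18*(-31 - 7) = -18*(-38) = 684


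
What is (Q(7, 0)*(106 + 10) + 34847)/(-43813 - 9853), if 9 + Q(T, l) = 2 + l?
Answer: -34035/53666 ≈ -0.63420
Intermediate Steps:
Q(T, l) = -7 + l (Q(T, l) = -9 + (2 + l) = -7 + l)
(Q(7, 0)*(106 + 10) + 34847)/(-43813 - 9853) = ((-7 + 0)*(106 + 10) + 34847)/(-43813 - 9853) = (-7*116 + 34847)/(-53666) = (-812 + 34847)*(-1/53666) = 34035*(-1/53666) = -34035/53666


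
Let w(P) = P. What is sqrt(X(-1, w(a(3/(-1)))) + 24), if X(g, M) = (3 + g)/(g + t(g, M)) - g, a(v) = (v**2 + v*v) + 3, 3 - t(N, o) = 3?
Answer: sqrt(23) ≈ 4.7958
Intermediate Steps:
t(N, o) = 0 (t(N, o) = 3 - 1*3 = 3 - 3 = 0)
a(v) = 3 + 2*v**2 (a(v) = (v**2 + v**2) + 3 = 2*v**2 + 3 = 3 + 2*v**2)
X(g, M) = -g + (3 + g)/g (X(g, M) = (3 + g)/(g + 0) - g = (3 + g)/g - g = -g + (3 + g)/g)
sqrt(X(-1, w(a(3/(-1)))) + 24) = sqrt((1 - 1*(-1) + 3/(-1)) + 24) = sqrt((1 + 1 + 3*(-1)) + 24) = sqrt((1 + 1 - 3) + 24) = sqrt(-1 + 24) = sqrt(23)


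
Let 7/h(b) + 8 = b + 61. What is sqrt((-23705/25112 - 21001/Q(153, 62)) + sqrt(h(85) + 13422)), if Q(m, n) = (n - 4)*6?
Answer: sqrt(-38689958266521522 + 4574226914472*sqrt(255609534))/25124556 ≈ 7.3866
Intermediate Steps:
h(b) = 7/(53 + b) (h(b) = 7/(-8 + (b + 61)) = 7/(-8 + (61 + b)) = 7/(53 + b))
Q(m, n) = -24 + 6*n (Q(m, n) = (-4 + n)*6 = -24 + 6*n)
sqrt((-23705/25112 - 21001/Q(153, 62)) + sqrt(h(85) + 13422)) = sqrt((-23705/25112 - 21001/(-24 + 6*62)) + sqrt(7/(53 + 85) + 13422)) = sqrt((-23705*1/25112 - 21001/(-24 + 372)) + sqrt(7/138 + 13422)) = sqrt((-23705/25112 - 21001/348) + sqrt(7*(1/138) + 13422)) = sqrt((-23705/25112 - 21001*1/348) + sqrt(7/138 + 13422)) = sqrt((-23705/25112 - 21001/348) + sqrt(1852243/138)) = sqrt(-133906613/2184744 + sqrt(255609534)/138)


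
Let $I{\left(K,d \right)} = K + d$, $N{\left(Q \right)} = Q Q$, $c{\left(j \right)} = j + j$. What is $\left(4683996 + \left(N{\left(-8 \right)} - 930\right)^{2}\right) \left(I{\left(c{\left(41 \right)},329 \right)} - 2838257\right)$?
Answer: $-15420718947392$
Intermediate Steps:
$c{\left(j \right)} = 2 j$
$N{\left(Q \right)} = Q^{2}$
$\left(4683996 + \left(N{\left(-8 \right)} - 930\right)^{2}\right) \left(I{\left(c{\left(41 \right)},329 \right)} - 2838257\right) = \left(4683996 + \left(\left(-8\right)^{2} - 930\right)^{2}\right) \left(\left(2 \cdot 41 + 329\right) - 2838257\right) = \left(4683996 + \left(64 - 930\right)^{2}\right) \left(\left(82 + 329\right) - 2838257\right) = \left(4683996 + \left(-866\right)^{2}\right) \left(411 - 2838257\right) = \left(4683996 + 749956\right) \left(-2837846\right) = 5433952 \left(-2837846\right) = -15420718947392$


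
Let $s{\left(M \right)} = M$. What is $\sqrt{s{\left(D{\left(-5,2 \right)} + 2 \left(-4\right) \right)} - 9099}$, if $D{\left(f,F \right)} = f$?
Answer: $2 i \sqrt{2278} \approx 95.457 i$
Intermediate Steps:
$\sqrt{s{\left(D{\left(-5,2 \right)} + 2 \left(-4\right) \right)} - 9099} = \sqrt{\left(-5 + 2 \left(-4\right)\right) - 9099} = \sqrt{\left(-5 - 8\right) - 9099} = \sqrt{-13 - 9099} = \sqrt{-9112} = 2 i \sqrt{2278}$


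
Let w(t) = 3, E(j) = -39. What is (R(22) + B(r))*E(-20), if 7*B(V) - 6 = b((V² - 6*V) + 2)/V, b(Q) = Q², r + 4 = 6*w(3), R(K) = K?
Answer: -297102/49 ≈ -6063.3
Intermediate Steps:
r = 14 (r = -4 + 6*3 = -4 + 18 = 14)
B(V) = 6/7 + (2 + V² - 6*V)²/(7*V) (B(V) = 6/7 + (((V² - 6*V) + 2)²/V)/7 = 6/7 + ((2 + V² - 6*V)²/V)/7 = 6/7 + (2 + V² - 6*V)²/(7*V))
(R(22) + B(r))*E(-20) = (22 + (⅐)*((2 + 14² - 6*14)² + 6*14)/14)*(-39) = (22 + (⅐)*(1/14)*((2 + 196 - 84)² + 84))*(-39) = (22 + (⅐)*(1/14)*(114² + 84))*(-39) = (22 + (⅐)*(1/14)*(12996 + 84))*(-39) = (22 + (⅐)*(1/14)*13080)*(-39) = (22 + 6540/49)*(-39) = (7618/49)*(-39) = -297102/49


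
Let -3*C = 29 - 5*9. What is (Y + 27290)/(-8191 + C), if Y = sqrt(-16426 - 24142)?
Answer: -81870/24557 - 6*I*sqrt(10142)/24557 ≈ -3.3339 - 0.024606*I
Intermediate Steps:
C = 16/3 (C = -(29 - 5*9)/3 = -(29 - 45)/3 = -1/3*(-16) = 16/3 ≈ 5.3333)
Y = 2*I*sqrt(10142) (Y = sqrt(-40568) = 2*I*sqrt(10142) ≈ 201.42*I)
(Y + 27290)/(-8191 + C) = (2*I*sqrt(10142) + 27290)/(-8191 + 16/3) = (27290 + 2*I*sqrt(10142))/(-24557/3) = (27290 + 2*I*sqrt(10142))*(-3/24557) = -81870/24557 - 6*I*sqrt(10142)/24557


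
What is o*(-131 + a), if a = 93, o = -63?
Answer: 2394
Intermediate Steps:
o*(-131 + a) = -63*(-131 + 93) = -63*(-38) = 2394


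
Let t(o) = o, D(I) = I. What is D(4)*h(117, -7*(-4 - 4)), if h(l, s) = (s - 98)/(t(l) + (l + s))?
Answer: -84/145 ≈ -0.57931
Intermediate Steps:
h(l, s) = (-98 + s)/(s + 2*l) (h(l, s) = (s - 98)/(l + (l + s)) = (-98 + s)/(s + 2*l))
D(4)*h(117, -7*(-4 - 4)) = 4*((-98 - 7*(-4 - 4))/(-7*(-4 - 4) + 2*117)) = 4*((-98 - 7*(-8))/(-7*(-8) + 234)) = 4*((-98 + 56)/(56 + 234)) = 4*(-42/290) = 4*((1/290)*(-42)) = 4*(-21/145) = -84/145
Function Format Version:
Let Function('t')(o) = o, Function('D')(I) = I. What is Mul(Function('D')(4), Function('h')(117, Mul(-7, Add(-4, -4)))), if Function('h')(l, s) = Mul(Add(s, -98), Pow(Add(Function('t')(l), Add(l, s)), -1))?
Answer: Rational(-84, 145) ≈ -0.57931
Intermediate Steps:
Function('h')(l, s) = Mul(Pow(Add(s, Mul(2, l)), -1), Add(-98, s)) (Function('h')(l, s) = Mul(Add(s, -98), Pow(Add(l, Add(l, s)), -1)) = Mul(Add(-98, s), Pow(Add(s, Mul(2, l)), -1)) = Mul(Pow(Add(s, Mul(2, l)), -1), Add(-98, s)))
Mul(Function('D')(4), Function('h')(117, Mul(-7, Add(-4, -4)))) = Mul(4, Mul(Pow(Add(Mul(-7, Add(-4, -4)), Mul(2, 117)), -1), Add(-98, Mul(-7, Add(-4, -4))))) = Mul(4, Mul(Pow(Add(Mul(-7, -8), 234), -1), Add(-98, Mul(-7, -8)))) = Mul(4, Mul(Pow(Add(56, 234), -1), Add(-98, 56))) = Mul(4, Mul(Pow(290, -1), -42)) = Mul(4, Mul(Rational(1, 290), -42)) = Mul(4, Rational(-21, 145)) = Rational(-84, 145)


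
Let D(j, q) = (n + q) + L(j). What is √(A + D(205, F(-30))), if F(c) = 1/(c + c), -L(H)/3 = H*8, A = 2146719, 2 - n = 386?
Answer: √1927273485/30 ≈ 1463.4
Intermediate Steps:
n = -384 (n = 2 - 1*386 = 2 - 386 = -384)
L(H) = -24*H (L(H) = -3*H*8 = -24*H)
F(c) = 1/(2*c)
D(j, q) = -384 + q - 24*j (D(j, q) = (-384 + q) - 24*j = -384 + q - 24*j)
√(A + D(205, F(-30))) = √(2146719 + (-384 + (½)/(-30) - 24*205)) = √(2146719 + (-384 + (½)*(-1/30) - 4920)) = √(2146719 + (-384 - 1/60 - 4920)) = √(2146719 - 318241/60) = √(128484899/60) = √1927273485/30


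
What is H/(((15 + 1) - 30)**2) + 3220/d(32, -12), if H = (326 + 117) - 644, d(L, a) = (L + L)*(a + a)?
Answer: -58741/18816 ≈ -3.1219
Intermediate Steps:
d(L, a) = 4*L*a (d(L, a) = (2*L)*(2*a) = 4*L*a)
H = -201 (H = 443 - 644 = -201)
H/(((15 + 1) - 30)**2) + 3220/d(32, -12) = -201/((15 + 1) - 30)**2 + 3220/((4*32*(-12))) = -201/(16 - 30)**2 + 3220/(-1536) = -201/((-14)**2) + 3220*(-1/1536) = -201/196 - 805/384 = -58741/18816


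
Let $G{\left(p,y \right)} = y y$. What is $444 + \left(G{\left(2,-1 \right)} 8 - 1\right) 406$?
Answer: $3286$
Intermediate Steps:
$G{\left(p,y \right)} = y^{2}$
$444 + \left(G{\left(2,-1 \right)} 8 - 1\right) 406 = 444 + \left(\left(-1\right)^{2} \cdot 8 - 1\right) 406 = 444 + \left(1 \cdot 8 - 1\right) 406 = 444 + \left(8 - 1\right) 406 = 444 + 7 \cdot 406 = 444 + 2842 = 3286$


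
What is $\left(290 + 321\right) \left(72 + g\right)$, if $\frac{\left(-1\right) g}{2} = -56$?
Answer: $112424$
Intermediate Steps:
$g = 112$ ($g = \left(-2\right) \left(-56\right) = 112$)
$\left(290 + 321\right) \left(72 + g\right) = \left(290 + 321\right) \left(72 + 112\right) = 611 \cdot 184 = 112424$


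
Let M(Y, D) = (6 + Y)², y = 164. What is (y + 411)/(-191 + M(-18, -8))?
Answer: -575/47 ≈ -12.234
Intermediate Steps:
(y + 411)/(-191 + M(-18, -8)) = (164 + 411)/(-191 + (6 - 18)²) = 575/(-191 + (-12)²) = 575/(-191 + 144) = 575/(-47) = 575*(-1/47) = -575/47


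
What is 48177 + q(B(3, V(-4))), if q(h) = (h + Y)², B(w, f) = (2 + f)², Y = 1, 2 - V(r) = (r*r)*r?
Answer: 21438802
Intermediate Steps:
V(r) = 2 - r³ (V(r) = 2 - r*r*r = 2 - r²*r = 2 - r³)
q(h) = (1 + h)² (q(h) = (h + 1)² = (1 + h)²)
48177 + q(B(3, V(-4))) = 48177 + (1 + (2 + (2 - 1*(-4)³))²)² = 48177 + (1 + (2 + (2 - 1*(-64)))²)² = 48177 + (1 + (2 + (2 + 64))²)² = 48177 + (1 + (2 + 66)²)² = 48177 + (1 + 68²)² = 48177 + (1 + 4624)² = 48177 + 4625² = 48177 + 21390625 = 21438802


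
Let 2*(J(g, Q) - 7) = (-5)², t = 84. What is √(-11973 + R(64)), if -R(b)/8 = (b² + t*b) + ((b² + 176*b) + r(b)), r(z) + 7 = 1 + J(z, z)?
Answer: I*√210737 ≈ 459.06*I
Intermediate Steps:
J(g, Q) = 39/2 (J(g, Q) = 7 + (½)*(-5)² = 7 + (½)*25 = 7 + 25/2 = 39/2)
r(z) = 27/2 (r(z) = -7 + (1 + 39/2) = -7 + 41/2 = 27/2)
R(b) = -108 - 2080*b - 16*b² (R(b) = -8*((b² + 84*b) + ((b² + 176*b) + 27/2)) = -8*((b² + 84*b) + (27/2 + b² + 176*b)) = -8*(27/2 + 2*b² + 260*b) = -108 - 2080*b - 16*b²)
√(-11973 + R(64)) = √(-11973 + (-108 - 2080*64 - 16*64²)) = √(-11973 + (-108 - 133120 - 16*4096)) = √(-11973 + (-108 - 133120 - 65536)) = √(-11973 - 198764) = √(-210737) = I*√210737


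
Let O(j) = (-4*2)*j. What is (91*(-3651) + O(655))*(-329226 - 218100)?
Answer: 184712125806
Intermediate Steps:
O(j) = -8*j
(91*(-3651) + O(655))*(-329226 - 218100) = (91*(-3651) - 8*655)*(-329226 - 218100) = (-332241 - 5240)*(-547326) = -337481*(-547326) = 184712125806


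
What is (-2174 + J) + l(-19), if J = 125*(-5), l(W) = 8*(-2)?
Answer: -2815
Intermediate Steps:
l(W) = -16
J = -625
(-2174 + J) + l(-19) = (-2174 - 625) - 16 = -2799 - 16 = -2815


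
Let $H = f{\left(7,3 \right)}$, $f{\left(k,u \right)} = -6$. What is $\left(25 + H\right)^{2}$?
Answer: $361$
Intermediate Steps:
$H = -6$
$\left(25 + H\right)^{2} = \left(25 - 6\right)^{2} = 19^{2} = 361$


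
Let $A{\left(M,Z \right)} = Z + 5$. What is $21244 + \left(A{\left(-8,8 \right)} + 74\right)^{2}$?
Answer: $28813$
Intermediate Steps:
$A{\left(M,Z \right)} = 5 + Z$
$21244 + \left(A{\left(-8,8 \right)} + 74\right)^{2} = 21244 + \left(\left(5 + 8\right) + 74\right)^{2} = 21244 + \left(13 + 74\right)^{2} = 21244 + 87^{2} = 21244 + 7569 = 28813$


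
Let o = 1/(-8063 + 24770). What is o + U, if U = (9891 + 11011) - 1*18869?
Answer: 33965332/16707 ≈ 2033.0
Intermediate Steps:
o = 1/16707 ≈ 5.9855e-5
U = 2033 (U = 20902 - 18869 = 2033)
o + U = 1/16707 + 2033 = 33965332/16707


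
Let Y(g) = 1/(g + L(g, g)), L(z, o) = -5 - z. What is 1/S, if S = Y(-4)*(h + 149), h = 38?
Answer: -5/187 ≈ -0.026738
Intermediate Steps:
Y(g) = -1/5 (Y(g) = 1/(g + (-5 - g)) = 1/(-5) = -1/5)
S = -187/5 (S = -(38 + 149)/5 = -1/5*187 = -187/5 ≈ -37.400)
1/S = 1/(-187/5) = -5/187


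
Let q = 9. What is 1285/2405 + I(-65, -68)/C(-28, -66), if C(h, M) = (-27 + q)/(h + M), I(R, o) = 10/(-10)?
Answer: -20294/4329 ≈ -4.6879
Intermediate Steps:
I(R, o) = -1 (I(R, o) = 10*(-1/10) = -1)
C(h, M) = -18/(M + h) (C(h, M) = (-27 + 9)/(h + M) = -18/(M + h))
1285/2405 + I(-65, -68)/C(-28, -66) = 1285/2405 - 1/((-18/(-66 - 28))) = 1285*(1/2405) - 1/((-18/(-94))) = 257/481 - 1/((-18*(-1/94))) = 257/481 - 1/9/47 = 257/481 - 1*47/9 = 257/481 - 47/9 = -20294/4329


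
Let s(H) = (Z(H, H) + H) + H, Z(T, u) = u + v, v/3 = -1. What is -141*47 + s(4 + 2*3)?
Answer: -6600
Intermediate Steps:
v = -3 (v = 3*(-1) = -3)
Z(T, u) = -3 + u (Z(T, u) = u - 3 = -3 + u)
s(H) = -3 + 3*H (s(H) = ((-3 + H) + H) + H = (-3 + 2*H) + H = -3 + 3*H)
-141*47 + s(4 + 2*3) = -141*47 + (-3 + 3*(4 + 2*3)) = -6627 + (-3 + 3*(4 + 6)) = -6627 + (-3 + 3*10) = -6627 + (-3 + 30) = -6627 + 27 = -6600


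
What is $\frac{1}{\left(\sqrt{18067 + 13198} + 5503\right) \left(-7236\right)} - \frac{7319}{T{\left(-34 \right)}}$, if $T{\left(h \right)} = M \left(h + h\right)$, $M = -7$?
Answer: $- \frac{400535239088681}{26049292730496} + \frac{13 \sqrt{185}}{218901619584} \approx -15.376$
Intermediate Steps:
$T{\left(h \right)} = - 14 h$ ($T{\left(h \right)} = - 7 \left(h + h\right) = - 7 \cdot 2 h = - 14 h$)
$\frac{1}{\left(\sqrt{18067 + 13198} + 5503\right) \left(-7236\right)} - \frac{7319}{T{\left(-34 \right)}} = \frac{1}{\left(\sqrt{18067 + 13198} + 5503\right) \left(-7236\right)} - \frac{7319}{\left(-14\right) \left(-34\right)} = \frac{1}{\sqrt{31265} + 5503} \left(- \frac{1}{7236}\right) - \frac{7319}{476} = \frac{1}{13 \sqrt{185} + 5503} \left(- \frac{1}{7236}\right) - \frac{7319}{476} = \frac{1}{5503 + 13 \sqrt{185}} \left(- \frac{1}{7236}\right) - \frac{7319}{476} = - \frac{1}{7236 \left(5503 + 13 \sqrt{185}\right)} - \frac{7319}{476} = - \frac{7319}{476} - \frac{1}{7236 \left(5503 + 13 \sqrt{185}\right)}$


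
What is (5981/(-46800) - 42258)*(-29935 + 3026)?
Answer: 53217401372329/46800 ≈ 1.1371e+9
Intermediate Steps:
(5981/(-46800) - 42258)*(-29935 + 3026) = (5981*(-1/46800) - 42258)*(-26909) = (-5981/46800 - 42258)*(-26909) = -1977680381/46800*(-26909) = 53217401372329/46800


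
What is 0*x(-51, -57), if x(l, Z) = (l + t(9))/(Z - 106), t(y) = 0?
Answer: 0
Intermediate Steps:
x(l, Z) = l/(-106 + Z) (x(l, Z) = (l + 0)/(Z - 106) = l/(-106 + Z))
0*x(-51, -57) = 0*(-51/(-106 - 57)) = 0*(-51/(-163)) = 0*(-51*(-1/163)) = 0*(51/163) = 0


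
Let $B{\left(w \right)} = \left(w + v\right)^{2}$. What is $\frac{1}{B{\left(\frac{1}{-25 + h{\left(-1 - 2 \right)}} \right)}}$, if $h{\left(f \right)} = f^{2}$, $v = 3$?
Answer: $\frac{256}{2209} \approx 0.11589$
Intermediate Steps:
$B{\left(w \right)} = \left(3 + w\right)^{2}$ ($B{\left(w \right)} = \left(w + 3\right)^{2} = \left(3 + w\right)^{2}$)
$\frac{1}{B{\left(\frac{1}{-25 + h{\left(-1 - 2 \right)}} \right)}} = \frac{1}{\left(3 + \frac{1}{-25 + \left(-1 - 2\right)^{2}}\right)^{2}} = \frac{1}{\left(3 + \frac{1}{-25 + \left(-3\right)^{2}}\right)^{2}} = \frac{1}{\left(3 + \frac{1}{-25 + 9}\right)^{2}} = \frac{1}{\left(3 + \frac{1}{-16}\right)^{2}} = \frac{1}{\left(3 - \frac{1}{16}\right)^{2}} = \frac{1}{\left(\frac{47}{16}\right)^{2}} = \frac{1}{\frac{2209}{256}} = \frac{256}{2209}$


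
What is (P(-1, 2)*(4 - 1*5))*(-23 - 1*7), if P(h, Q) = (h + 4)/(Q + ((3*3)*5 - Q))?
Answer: 2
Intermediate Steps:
P(h, Q) = 4/45 + h/45 (P(h, Q) = (4 + h)/(Q + (9*5 - Q)) = (4 + h)/(Q + (45 - Q)) = (4 + h)/45 = (4 + h)*(1/45) = 4/45 + h/45)
(P(-1, 2)*(4 - 1*5))*(-23 - 1*7) = ((4/45 + (1/45)*(-1))*(4 - 1*5))*(-23 - 1*7) = ((4/45 - 1/45)*(4 - 5))*(-23 - 7) = ((1/15)*(-1))*(-30) = -1/15*(-30) = 2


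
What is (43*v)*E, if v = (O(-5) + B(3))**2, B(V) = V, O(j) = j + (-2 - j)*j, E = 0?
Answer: 0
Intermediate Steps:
O(j) = j + j*(-2 - j)
v = 289 (v = (-1*(-5)*(1 - 5) + 3)**2 = (-1*(-5)*(-4) + 3)**2 = (-20 + 3)**2 = (-17)**2 = 289)
(43*v)*E = (43*289)*0 = 12427*0 = 0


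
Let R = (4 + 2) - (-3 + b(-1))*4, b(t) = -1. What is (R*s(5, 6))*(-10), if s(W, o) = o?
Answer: -1320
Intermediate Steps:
R = 22 (R = (4 + 2) - (-3 - 1)*4 = 6 - (-4)*4 = 6 - 1*(-16) = 6 + 16 = 22)
(R*s(5, 6))*(-10) = (22*6)*(-10) = 132*(-10) = -1320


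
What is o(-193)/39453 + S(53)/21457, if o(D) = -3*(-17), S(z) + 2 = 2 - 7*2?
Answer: 180655/282181007 ≈ 0.00064021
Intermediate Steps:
S(z) = -14 (S(z) = -2 + (2 - 7*2) = -2 + (2 - 14) = -2 - 12 = -14)
o(D) = 51
o(-193)/39453 + S(53)/21457 = 51/39453 - 14/21457 = 51*(1/39453) - 14*1/21457 = 17/13151 - 14/21457 = 180655/282181007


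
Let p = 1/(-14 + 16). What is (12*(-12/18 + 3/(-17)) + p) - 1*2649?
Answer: -90393/34 ≈ -2658.6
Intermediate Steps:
p = ½ (p = 1/2 = ½ ≈ 0.50000)
(12*(-12/18 + 3/(-17)) + p) - 1*2649 = (12*(-12/18 + 3/(-17)) + ½) - 1*2649 = (12*(-12*1/18 + 3*(-1/17)) + ½) - 2649 = (12*(-⅔ - 3/17) + ½) - 2649 = (12*(-43/51) + ½) - 2649 = (-172/17 + ½) - 2649 = -327/34 - 2649 = -90393/34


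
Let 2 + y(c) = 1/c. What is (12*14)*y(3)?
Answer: -280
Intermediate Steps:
y(c) = -2 + 1/c
(12*14)*y(3) = (12*14)*(-2 + 1/3) = 168*(-2 + 1/3) = 168*(-5/3) = -280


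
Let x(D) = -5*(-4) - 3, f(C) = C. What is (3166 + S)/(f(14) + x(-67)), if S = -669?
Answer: 2497/31 ≈ 80.548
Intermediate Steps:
x(D) = 17 (x(D) = 20 - 3 = 17)
(3166 + S)/(f(14) + x(-67)) = (3166 - 669)/(14 + 17) = 2497/31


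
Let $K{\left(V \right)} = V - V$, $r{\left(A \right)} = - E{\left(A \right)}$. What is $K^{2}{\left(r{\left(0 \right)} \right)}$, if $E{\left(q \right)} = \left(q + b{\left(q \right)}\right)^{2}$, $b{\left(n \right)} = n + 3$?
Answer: $0$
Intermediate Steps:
$b{\left(n \right)} = 3 + n$
$E{\left(q \right)} = \left(3 + 2 q\right)^{2}$ ($E{\left(q \right)} = \left(q + \left(3 + q\right)\right)^{2} = \left(3 + 2 q\right)^{2}$)
$r{\left(A \right)} = - \left(3 + 2 A\right)^{2}$
$K{\left(V \right)} = 0$
$K^{2}{\left(r{\left(0 \right)} \right)} = 0^{2} = 0$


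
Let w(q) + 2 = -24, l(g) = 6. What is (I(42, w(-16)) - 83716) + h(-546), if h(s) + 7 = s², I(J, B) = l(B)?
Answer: 214399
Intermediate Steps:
w(q) = -26 (w(q) = -2 - 24 = -26)
I(J, B) = 6
h(s) = -7 + s²
(I(42, w(-16)) - 83716) + h(-546) = (6 - 83716) + (-7 + (-546)²) = -83710 + (-7 + 298116) = -83710 + 298109 = 214399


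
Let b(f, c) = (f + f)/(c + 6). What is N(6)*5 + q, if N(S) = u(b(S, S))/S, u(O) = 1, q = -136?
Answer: -811/6 ≈ -135.17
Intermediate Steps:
b(f, c) = 2*f/(6 + c) (b(f, c) = (2*f)/(6 + c) = 2*f/(6 + c))
N(S) = 1/S
N(6)*5 + q = 5/6 - 136 = (⅙)*5 - 136 = ⅚ - 136 = -811/6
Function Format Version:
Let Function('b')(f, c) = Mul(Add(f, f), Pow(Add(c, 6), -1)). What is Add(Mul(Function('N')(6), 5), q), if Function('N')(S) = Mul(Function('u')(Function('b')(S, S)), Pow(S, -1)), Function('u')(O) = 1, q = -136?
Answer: Rational(-811, 6) ≈ -135.17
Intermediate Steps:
Function('b')(f, c) = Mul(2, f, Pow(Add(6, c), -1)) (Function('b')(f, c) = Mul(Mul(2, f), Pow(Add(6, c), -1)) = Mul(2, f, Pow(Add(6, c), -1)))
Function('N')(S) = Pow(S, -1) (Function('N')(S) = Mul(1, Pow(S, -1)) = Pow(S, -1))
Add(Mul(Function('N')(6), 5), q) = Add(Mul(Pow(6, -1), 5), -136) = Add(Mul(Rational(1, 6), 5), -136) = Add(Rational(5, 6), -136) = Rational(-811, 6)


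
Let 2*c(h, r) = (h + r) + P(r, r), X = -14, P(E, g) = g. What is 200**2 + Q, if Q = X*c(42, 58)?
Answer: 38894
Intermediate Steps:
c(h, r) = r + h/2 (c(h, r) = ((h + r) + r)/2 = (h + 2*r)/2 = r + h/2)
Q = -1106 (Q = -14*(58 + (1/2)*42) = -14*(58 + 21) = -14*79 = -1106)
200**2 + Q = 200**2 - 1106 = 40000 - 1106 = 38894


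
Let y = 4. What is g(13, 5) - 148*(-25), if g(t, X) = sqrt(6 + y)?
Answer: 3700 + sqrt(10) ≈ 3703.2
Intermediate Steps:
g(t, X) = sqrt(10) (g(t, X) = sqrt(6 + 4) = sqrt(10))
g(13, 5) - 148*(-25) = sqrt(10) - 148*(-25) = sqrt(10) + 3700 = 3700 + sqrt(10)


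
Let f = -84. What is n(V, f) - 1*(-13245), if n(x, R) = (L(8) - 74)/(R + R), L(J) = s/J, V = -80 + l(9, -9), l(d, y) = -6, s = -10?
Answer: 1271563/96 ≈ 13245.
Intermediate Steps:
V = -86 (V = -80 - 6 = -86)
L(J) = -10/J
n(x, R) = -301/(8*R) (n(x, R) = (-10/8 - 74)/(R + R) = (-10*⅛ - 74)/((2*R)) = (-5/4 - 74)*(1/(2*R)) = -301/(8*R))
n(V, f) - 1*(-13245) = -301/8/(-84) - 1*(-13245) = -301/8*(-1/84) + 13245 = 43/96 + 13245 = 1271563/96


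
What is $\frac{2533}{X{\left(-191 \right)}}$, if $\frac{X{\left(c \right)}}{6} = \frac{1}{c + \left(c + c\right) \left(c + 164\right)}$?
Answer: $\frac{25641559}{6} \approx 4.2736 \cdot 10^{6}$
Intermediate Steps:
$X{\left(c \right)} = \frac{6}{c + 2 c \left(164 + c\right)}$ ($X{\left(c \right)} = \frac{6}{c + \left(c + c\right) \left(c + 164\right)} = \frac{6}{c + 2 c \left(164 + c\right)}$)
$\frac{2533}{X{\left(-191 \right)}} = \frac{2533}{6 \frac{1}{-191} \frac{1}{329 + 2 \left(-191\right)}} = \frac{2533}{6 \left(- \frac{1}{191}\right) \frac{1}{329 - 382}} = \frac{2533}{6 \left(- \frac{1}{191}\right) \frac{1}{-53}} = \frac{2533}{6 \left(- \frac{1}{191}\right) \left(- \frac{1}{53}\right)} = \frac{2533}{\frac{6}{10123}} = 2533 \cdot \frac{10123}{6} = \frac{25641559}{6}$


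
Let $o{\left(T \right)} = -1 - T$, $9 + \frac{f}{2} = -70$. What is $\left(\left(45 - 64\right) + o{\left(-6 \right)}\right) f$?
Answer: $2212$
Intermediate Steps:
$f = -158$ ($f = -18 + 2 \left(-70\right) = -18 - 140 = -158$)
$\left(\left(45 - 64\right) + o{\left(-6 \right)}\right) f = \left(\left(45 - 64\right) - -5\right) \left(-158\right) = \left(-19 + \left(-1 + 6\right)\right) \left(-158\right) = \left(-19 + 5\right) \left(-158\right) = \left(-14\right) \left(-158\right) = 2212$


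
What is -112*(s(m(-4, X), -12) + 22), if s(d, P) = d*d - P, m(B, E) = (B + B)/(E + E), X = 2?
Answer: -4256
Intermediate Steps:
m(B, E) = B/E (m(B, E) = (2*B)/((2*E)) = (2*B)*(1/(2*E)) = B/E)
s(d, P) = d² - P
-112*(s(m(-4, X), -12) + 22) = -112*(((-4/2)² - 1*(-12)) + 22) = -112*(((-4*½)² + 12) + 22) = -112*(((-2)² + 12) + 22) = -112*((4 + 12) + 22) = -112*(16 + 22) = -112*38 = -4256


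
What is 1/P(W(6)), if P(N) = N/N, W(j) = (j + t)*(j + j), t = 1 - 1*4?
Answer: 1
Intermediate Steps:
t = -3 (t = 1 - 4 = -3)
W(j) = 2*j*(-3 + j) (W(j) = (j - 3)*(j + j) = (-3 + j)*(2*j) = 2*j*(-3 + j))
P(N) = 1
1/P(W(6)) = 1/1 = 1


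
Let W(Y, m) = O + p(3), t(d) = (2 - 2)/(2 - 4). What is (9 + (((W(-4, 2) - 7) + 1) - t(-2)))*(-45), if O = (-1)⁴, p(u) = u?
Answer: -315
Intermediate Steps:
t(d) = 0 (t(d) = 0/(-2) = 0*(-½) = 0)
O = 1
W(Y, m) = 4 (W(Y, m) = 1 + 3 = 4)
(9 + (((W(-4, 2) - 7) + 1) - t(-2)))*(-45) = (9 + (((4 - 7) + 1) - 1*0))*(-45) = (9 + ((-3 + 1) + 0))*(-45) = (9 + (-2 + 0))*(-45) = (9 - 2)*(-45) = 7*(-45) = -315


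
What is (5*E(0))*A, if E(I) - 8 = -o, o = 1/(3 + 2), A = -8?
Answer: -312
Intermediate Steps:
o = ⅕ (o = 1/5 = ⅕ ≈ 0.20000)
E(I) = 39/5 (E(I) = 8 - 1*⅕ = 8 - ⅕ = 39/5)
(5*E(0))*A = (5*(39/5))*(-8) = 39*(-8) = -312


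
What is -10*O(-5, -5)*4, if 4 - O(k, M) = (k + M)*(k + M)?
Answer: 3840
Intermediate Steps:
O(k, M) = 4 - (M + k)² (O(k, M) = 4 - (k + M)*(k + M) = 4 - (M + k)*(M + k) = 4 - (M + k)²)
-10*O(-5, -5)*4 = -10*(4 - (-5 - 5)²)*4 = -10*(4 - 1*(-10)²)*4 = -10*(4 - 1*100)*4 = -10*(4 - 100)*4 = -10*(-96)*4 = 960*4 = 3840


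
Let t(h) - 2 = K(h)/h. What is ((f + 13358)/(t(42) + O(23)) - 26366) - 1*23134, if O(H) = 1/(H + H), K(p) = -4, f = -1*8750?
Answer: -87668172/1861 ≈ -47108.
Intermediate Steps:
f = -8750
O(H) = 1/(2*H)
t(h) = 2 - 4/h
((f + 13358)/(t(42) + O(23)) - 26366) - 1*23134 = ((-8750 + 13358)/((2 - 4/42) + (1/2)/23) - 26366) - 1*23134 = (4608/((2 - 4*1/42) + (1/2)*(1/23)) - 26366) - 23134 = (4608/((2 - 2/21) + 1/46) - 26366) - 23134 = (4608/(40/21 + 1/46) - 26366) - 23134 = (4608/(1861/966) - 26366) - 23134 = (4608*(966/1861) - 26366) - 23134 = (4451328/1861 - 26366) - 23134 = -44615798/1861 - 23134 = -87668172/1861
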